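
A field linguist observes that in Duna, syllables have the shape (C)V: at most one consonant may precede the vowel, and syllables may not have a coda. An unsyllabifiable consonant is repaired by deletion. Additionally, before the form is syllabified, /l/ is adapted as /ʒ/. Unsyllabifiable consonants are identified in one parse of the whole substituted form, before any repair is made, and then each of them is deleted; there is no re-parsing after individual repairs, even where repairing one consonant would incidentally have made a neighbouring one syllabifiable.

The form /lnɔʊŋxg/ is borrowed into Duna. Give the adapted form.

Substitution: /l/ → /ʒ/, giving /ʒnɔʊŋxg/.
The consonants /ʒ/, /ŋ/, /x/, /g/ cannot be parsed into a legal (C)V syllable (no codas are permitted; onsets are limited to one consonant).
Deletion applies to /ʒ/, /ŋ/, /x/, /g/.

nɔʊ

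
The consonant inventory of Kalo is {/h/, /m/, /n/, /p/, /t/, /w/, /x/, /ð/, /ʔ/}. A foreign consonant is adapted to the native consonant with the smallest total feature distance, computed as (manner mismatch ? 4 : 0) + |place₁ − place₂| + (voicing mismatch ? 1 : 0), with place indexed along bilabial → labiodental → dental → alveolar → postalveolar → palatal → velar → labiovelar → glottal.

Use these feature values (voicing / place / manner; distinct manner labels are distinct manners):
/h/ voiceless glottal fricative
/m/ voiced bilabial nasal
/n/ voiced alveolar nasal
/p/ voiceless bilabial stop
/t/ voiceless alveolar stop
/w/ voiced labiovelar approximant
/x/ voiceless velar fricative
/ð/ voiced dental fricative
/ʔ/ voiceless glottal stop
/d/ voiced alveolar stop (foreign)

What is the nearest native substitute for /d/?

t

/t/ is closest: same manner (stop), place distance 0 (alveolar→alveolar), voicing differs (+1); total 1. Next closest is /n/ at distance 4.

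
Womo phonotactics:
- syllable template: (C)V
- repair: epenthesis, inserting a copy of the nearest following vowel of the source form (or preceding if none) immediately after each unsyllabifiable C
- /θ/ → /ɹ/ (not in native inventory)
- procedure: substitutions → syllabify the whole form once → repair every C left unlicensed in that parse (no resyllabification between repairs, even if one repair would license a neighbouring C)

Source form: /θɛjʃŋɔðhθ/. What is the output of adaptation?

ɹɛjɔʃɔŋɔðɔhɔɹɔ

Substitution: /θ/ → /ɹ/, giving /ɹɛjʃŋɔðhɹ/.
Under (C)V, the unsyllabifiable consonants are /j/, /ʃ/, /ð/, /h/, /ɹ/ (no codas are permitted; onsets are limited to one consonant).
Inserting the epenthetic vowel yields /j/ → /jɔ/, /ʃ/ → /ʃɔ/, /ð/ → /ðɔ/, /h/ → /hɔ/, /ɹ/ → /ɹɔ/.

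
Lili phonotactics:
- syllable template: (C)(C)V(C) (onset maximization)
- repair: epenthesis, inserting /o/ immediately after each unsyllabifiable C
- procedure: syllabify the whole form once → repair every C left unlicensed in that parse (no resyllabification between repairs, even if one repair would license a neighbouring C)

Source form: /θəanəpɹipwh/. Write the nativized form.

θəanəpɹipwoho

The consonants /w/, /h/ cannot be parsed into a legal (C)(C)V(C) syllable (at most one coda consonant is licensed; onsets may contain at most 2 consonants).
Inserting the epenthetic vowel yields /w/ → /wo/, /h/ → /ho/.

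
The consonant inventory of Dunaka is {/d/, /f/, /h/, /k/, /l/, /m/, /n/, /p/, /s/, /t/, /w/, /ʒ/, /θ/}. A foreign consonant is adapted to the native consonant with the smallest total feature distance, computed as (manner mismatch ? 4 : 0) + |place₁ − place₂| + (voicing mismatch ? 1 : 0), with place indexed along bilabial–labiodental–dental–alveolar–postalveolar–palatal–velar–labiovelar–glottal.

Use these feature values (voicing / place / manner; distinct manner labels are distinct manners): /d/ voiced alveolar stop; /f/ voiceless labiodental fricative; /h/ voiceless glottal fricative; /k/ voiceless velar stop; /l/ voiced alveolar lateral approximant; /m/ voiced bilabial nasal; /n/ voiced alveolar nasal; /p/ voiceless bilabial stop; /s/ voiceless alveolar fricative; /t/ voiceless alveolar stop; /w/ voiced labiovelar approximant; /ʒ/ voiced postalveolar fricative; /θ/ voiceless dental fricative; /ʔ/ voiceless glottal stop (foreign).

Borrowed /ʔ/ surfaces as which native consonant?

/k/ is closest: same manner (stop), place distance 2 (glottal→velar), same voicing; total 2. Next closest is /h/ at distance 4.

k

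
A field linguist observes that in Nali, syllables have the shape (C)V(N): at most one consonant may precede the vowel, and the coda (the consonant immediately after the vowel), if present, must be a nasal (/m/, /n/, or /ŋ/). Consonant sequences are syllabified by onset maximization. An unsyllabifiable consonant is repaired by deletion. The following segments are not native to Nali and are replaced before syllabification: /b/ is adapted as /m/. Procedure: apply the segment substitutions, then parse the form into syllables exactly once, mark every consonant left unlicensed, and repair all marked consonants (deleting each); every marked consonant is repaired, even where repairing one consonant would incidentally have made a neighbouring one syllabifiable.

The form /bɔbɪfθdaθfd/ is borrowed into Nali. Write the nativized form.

Substitution: /b/ → /m/, giving /mɔmɪfθdaθfd/.
Syllabifying with onset maximization leaves /f/, /θ/, /θ/, /f/, /d/ stranded (only a nasal (/m/, /n/, or /ŋ/) is licensed in coda position; onsets are limited to one consonant).
Each unlicensed consonant is deleted: /f/, /θ/, /θ/, /f/, /d/.

mɔmɪda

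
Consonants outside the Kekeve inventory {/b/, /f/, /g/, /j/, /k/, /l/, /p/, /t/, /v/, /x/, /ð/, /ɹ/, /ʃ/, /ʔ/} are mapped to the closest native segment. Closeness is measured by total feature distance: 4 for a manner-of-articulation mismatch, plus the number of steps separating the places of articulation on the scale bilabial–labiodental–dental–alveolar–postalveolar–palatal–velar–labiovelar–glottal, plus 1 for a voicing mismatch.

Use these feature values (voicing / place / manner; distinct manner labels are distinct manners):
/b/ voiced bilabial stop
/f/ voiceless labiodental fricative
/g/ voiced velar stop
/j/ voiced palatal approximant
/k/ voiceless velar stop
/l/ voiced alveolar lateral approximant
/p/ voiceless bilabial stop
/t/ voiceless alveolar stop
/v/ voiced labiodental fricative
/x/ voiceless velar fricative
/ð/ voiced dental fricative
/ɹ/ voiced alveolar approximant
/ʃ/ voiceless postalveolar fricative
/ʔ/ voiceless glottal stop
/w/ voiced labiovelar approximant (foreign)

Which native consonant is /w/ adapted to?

/j/ is closest: same manner (approximant), place distance 2 (labiovelar→palatal), same voicing; total 2. Next closest is /ɹ/ at distance 4.

j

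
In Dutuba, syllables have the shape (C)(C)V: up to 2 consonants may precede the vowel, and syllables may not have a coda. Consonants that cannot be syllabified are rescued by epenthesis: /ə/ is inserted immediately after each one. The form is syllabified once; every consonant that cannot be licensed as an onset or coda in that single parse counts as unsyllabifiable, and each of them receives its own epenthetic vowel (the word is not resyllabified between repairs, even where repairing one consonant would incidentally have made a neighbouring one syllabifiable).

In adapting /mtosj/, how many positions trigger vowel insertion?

2

The unsyllabifiable consonants are /s/, /j/; each receives one epenthetic vowel.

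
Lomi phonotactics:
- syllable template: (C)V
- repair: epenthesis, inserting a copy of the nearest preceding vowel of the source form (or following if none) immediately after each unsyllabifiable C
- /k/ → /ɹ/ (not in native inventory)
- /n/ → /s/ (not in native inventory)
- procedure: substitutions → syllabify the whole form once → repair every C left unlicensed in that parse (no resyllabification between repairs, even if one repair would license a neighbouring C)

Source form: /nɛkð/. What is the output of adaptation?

sɛɹɛðɛ

Substitution: /n/ → /s/, /k/ → /ɹ/, giving /sɛɹð/.
Under (C)V, the unsyllabifiable consonants are /ɹ/, /ð/ (no codas are permitted; onsets are limited to one consonant).
Inserting the epenthetic vowel yields /ɹ/ → /ɹɛ/, /ð/ → /ðɛ/.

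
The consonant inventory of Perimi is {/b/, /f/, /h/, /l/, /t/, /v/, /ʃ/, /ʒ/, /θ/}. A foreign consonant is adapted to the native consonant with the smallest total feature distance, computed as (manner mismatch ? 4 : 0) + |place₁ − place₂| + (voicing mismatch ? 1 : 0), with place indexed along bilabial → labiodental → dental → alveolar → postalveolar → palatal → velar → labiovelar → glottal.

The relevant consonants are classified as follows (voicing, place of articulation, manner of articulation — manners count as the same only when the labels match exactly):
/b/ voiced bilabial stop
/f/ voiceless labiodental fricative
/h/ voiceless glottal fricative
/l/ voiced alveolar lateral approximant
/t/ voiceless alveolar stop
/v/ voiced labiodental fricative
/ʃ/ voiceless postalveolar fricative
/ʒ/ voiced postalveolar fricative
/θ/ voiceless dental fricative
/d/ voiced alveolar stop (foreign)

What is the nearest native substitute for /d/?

t

/t/ is closest: same manner (stop), place distance 0 (alveolar→alveolar), voicing differs (+1); total 1. Next closest is /b/ at distance 3.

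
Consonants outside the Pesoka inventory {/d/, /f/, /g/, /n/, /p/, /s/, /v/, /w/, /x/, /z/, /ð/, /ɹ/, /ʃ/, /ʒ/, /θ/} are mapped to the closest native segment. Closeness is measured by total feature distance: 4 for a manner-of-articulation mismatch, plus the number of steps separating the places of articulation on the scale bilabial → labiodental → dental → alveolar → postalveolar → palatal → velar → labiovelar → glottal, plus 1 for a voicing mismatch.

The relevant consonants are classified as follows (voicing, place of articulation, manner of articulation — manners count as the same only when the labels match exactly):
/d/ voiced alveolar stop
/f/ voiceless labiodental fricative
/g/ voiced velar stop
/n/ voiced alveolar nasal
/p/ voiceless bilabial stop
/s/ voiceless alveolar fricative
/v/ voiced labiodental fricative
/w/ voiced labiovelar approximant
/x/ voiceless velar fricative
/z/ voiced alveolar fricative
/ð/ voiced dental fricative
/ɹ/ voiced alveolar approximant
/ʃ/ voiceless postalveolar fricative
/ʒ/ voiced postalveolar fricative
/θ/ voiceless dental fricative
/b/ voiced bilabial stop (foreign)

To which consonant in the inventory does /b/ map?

p

/p/ is closest: same manner (stop), place distance 0 (bilabial→bilabial), voicing differs (+1); total 1. Next closest is /d/ at distance 3.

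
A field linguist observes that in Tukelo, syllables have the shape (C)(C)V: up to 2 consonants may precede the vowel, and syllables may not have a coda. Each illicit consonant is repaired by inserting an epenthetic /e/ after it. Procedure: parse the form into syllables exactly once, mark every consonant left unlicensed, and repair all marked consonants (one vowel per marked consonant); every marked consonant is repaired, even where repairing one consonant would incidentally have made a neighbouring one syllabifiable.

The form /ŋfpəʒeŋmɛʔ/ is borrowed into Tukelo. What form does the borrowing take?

ŋefpəʒeŋmɛʔe

Syllabifying with onset maximization leaves /ŋ/, /ʔ/ stranded (no codas are permitted; onsets may contain at most 2 consonants).
Epenthesis after each stranded consonant: /ŋ/ → /ŋe/, /ʔ/ → /ʔe/.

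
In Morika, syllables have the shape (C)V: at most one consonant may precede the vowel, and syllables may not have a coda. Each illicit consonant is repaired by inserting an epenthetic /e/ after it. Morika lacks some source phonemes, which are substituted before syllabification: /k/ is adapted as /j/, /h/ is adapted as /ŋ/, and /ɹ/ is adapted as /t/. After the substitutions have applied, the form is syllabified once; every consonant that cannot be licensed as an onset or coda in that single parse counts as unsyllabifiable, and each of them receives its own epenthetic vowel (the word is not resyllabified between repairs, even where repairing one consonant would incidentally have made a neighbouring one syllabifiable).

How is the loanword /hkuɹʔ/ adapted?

ŋejuteʔe

Substitution: /h/ → /ŋ/, /k/ → /j/, /ɹ/ → /t/, giving /ŋjutʔ/.
Under (C)V, the unsyllabifiable consonants are /ŋ/, /t/, /ʔ/ (no codas are permitted; onsets are limited to one consonant).
Each unlicensed consonant becomes the onset of a new syllable: /ŋ/ → /ŋe/, /t/ → /te/, /ʔ/ → /ʔe/.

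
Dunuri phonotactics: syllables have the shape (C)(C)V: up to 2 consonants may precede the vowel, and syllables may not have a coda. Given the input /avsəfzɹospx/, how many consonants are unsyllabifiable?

Syllabifying with onset maximization leaves /f/, /s/, /p/, /x/ stranded (no codas are permitted; onsets may contain at most 2 consonants).

4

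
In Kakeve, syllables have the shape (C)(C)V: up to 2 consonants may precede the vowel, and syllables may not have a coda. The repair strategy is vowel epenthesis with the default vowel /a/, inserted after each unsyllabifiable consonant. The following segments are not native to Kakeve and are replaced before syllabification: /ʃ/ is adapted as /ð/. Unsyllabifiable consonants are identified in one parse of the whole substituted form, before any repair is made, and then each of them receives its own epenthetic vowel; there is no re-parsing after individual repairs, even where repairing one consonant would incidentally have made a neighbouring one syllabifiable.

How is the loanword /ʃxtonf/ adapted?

Substitution: /ʃ/ → /ð/, giving /ðxtonf/.
The consonants /ð/, /n/, /f/ cannot be parsed into a legal (C)(C)V syllable (no codas are permitted; onsets may contain at most 2 consonants).
Inserting the epenthetic vowel yields /ð/ → /ða/, /n/ → /na/, /f/ → /fa/.

ðaxtonafa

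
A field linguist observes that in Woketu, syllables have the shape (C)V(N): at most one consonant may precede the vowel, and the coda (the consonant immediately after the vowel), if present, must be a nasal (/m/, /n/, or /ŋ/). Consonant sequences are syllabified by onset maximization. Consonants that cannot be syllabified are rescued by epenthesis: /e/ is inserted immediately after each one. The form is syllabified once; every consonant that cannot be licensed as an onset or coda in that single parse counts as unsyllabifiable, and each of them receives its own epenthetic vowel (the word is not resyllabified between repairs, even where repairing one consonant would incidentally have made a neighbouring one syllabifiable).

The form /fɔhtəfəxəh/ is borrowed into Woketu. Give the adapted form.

Under (C)V(N), the unsyllabifiable consonants are /h/, /h/ (only a nasal (/m/, /n/, or /ŋ/) is licensed in coda position; onsets are limited to one consonant).
Epenthesis after each stranded consonant: /h/ → /he/, /h/ → /he/.

fɔhetəfəxəhe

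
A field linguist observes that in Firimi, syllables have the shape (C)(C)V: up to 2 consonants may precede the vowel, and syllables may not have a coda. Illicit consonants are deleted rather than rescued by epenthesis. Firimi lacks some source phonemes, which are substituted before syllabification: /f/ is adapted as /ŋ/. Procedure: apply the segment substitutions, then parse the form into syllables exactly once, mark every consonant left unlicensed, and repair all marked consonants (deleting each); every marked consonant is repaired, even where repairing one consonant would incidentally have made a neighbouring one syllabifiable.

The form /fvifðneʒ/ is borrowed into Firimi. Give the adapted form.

ŋviðne

Substitution: /f/ → /ŋ/, giving /ŋviŋðneʒ/.
Under (C)(C)V, the unsyllabifiable consonants are /ŋ/, /ʒ/ (no codas are permitted; onsets may contain at most 2 consonants).
Deletion applies to /ŋ/, /ʒ/.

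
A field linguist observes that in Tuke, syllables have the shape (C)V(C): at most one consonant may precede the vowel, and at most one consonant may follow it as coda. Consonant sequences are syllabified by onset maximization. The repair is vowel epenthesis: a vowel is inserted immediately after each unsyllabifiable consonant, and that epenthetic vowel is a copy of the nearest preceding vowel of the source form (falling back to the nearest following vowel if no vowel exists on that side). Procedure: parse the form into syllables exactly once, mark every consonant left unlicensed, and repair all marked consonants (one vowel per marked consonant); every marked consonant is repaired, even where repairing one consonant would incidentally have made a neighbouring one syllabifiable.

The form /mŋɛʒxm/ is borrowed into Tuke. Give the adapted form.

mɛŋɛʒxɛmɛ

The consonants /m/, /x/, /m/ cannot be parsed into a legal (C)V(C) syllable (at most one coda consonant is licensed; onsets are limited to one consonant).
Inserting the epenthetic vowel yields /m/ → /mɛ/, /x/ → /xɛ/, /m/ → /mɛ/.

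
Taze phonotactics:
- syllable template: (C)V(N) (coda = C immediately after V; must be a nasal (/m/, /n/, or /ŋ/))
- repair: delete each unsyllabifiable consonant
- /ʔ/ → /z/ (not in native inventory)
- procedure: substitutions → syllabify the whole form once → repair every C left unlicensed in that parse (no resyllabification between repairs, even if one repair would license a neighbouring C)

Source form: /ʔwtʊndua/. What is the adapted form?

tʊndua

Substitution: /ʔ/ → /z/, giving /zwtʊndua/.
The consonants /z/, /w/ cannot be parsed into a legal (C)V(N) syllable (only a nasal (/m/, /n/, or /ŋ/) is licensed in coda position; onsets are limited to one consonant).
Each unlicensed consonant is deleted: /z/, /w/.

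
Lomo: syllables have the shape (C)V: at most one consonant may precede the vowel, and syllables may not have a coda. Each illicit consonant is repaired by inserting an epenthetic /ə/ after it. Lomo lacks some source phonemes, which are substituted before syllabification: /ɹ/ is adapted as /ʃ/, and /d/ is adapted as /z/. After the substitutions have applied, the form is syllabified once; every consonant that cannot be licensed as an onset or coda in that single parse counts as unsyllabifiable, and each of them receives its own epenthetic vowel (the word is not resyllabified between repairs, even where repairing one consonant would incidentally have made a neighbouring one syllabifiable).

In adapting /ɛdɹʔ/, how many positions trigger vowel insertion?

After substitution the input is /ɛzʃʔ/.
The unsyllabifiable consonants are /z/, /ʃ/, /ʔ/; each receives one epenthetic vowel.

3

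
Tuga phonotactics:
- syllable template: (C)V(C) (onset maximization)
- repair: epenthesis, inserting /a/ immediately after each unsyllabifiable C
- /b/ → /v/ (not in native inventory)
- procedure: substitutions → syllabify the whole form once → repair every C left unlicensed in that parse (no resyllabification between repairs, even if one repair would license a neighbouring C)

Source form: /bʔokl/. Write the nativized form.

Substitution: /b/ → /v/, giving /vʔokl/.
The consonants /v/, /l/ cannot be parsed into a legal (C)V(C) syllable (at most one coda consonant is licensed; onsets are limited to one consonant).
Each unlicensed consonant becomes the onset of a new syllable: /v/ → /va/, /l/ → /la/.

vaʔokla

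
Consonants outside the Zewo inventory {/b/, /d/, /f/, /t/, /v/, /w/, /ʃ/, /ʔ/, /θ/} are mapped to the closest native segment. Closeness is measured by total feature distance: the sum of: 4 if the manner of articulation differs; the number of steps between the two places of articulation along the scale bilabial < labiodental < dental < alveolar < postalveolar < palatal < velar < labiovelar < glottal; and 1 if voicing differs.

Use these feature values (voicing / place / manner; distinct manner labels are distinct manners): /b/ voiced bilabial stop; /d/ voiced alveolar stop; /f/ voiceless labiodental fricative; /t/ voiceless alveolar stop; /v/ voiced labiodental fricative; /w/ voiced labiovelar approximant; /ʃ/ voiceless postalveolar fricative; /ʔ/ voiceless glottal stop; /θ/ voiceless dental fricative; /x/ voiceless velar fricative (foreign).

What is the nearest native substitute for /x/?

ʃ

/ʃ/ is closest: same manner (fricative), place distance 2 (velar→postalveolar), same voicing; total 2. Next closest is /θ/ at distance 4.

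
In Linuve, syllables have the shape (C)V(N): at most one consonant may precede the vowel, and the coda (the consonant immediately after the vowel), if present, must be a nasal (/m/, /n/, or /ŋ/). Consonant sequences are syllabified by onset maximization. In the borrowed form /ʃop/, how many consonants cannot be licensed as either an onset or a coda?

1

The consonants /p/ cannot be parsed into a legal (C)V(N) syllable (only a nasal (/m/, /n/, or /ŋ/) is licensed in coda position; onsets are limited to one consonant).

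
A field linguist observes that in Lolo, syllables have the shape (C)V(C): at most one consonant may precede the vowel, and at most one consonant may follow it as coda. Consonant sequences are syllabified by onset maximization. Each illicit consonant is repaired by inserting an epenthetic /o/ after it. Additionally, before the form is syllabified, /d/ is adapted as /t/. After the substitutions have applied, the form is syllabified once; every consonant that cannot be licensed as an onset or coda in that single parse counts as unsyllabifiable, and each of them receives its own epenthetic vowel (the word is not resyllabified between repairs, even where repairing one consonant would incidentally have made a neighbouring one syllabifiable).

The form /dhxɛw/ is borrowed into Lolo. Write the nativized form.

tohoxɛw

Substitution: /d/ → /t/, giving /thxɛw/.
Under (C)V(C), the unsyllabifiable consonants are /t/, /h/ (at most one coda consonant is licensed; onsets are limited to one consonant).
Epenthesis after each stranded consonant: /t/ → /to/, /h/ → /ho/.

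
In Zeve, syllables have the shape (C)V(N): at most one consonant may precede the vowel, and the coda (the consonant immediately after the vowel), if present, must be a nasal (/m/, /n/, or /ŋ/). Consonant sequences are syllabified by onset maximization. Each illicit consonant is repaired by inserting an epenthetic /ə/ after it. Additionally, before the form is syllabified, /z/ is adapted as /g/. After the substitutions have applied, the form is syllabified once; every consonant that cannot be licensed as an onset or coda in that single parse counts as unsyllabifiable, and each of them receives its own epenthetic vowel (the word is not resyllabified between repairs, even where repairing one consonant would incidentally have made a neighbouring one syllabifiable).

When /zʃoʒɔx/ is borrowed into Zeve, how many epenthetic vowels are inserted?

After substitution the input is /gʃoʒɔx/.
The unsyllabifiable consonants are /g/, /x/; each receives one epenthetic vowel.

2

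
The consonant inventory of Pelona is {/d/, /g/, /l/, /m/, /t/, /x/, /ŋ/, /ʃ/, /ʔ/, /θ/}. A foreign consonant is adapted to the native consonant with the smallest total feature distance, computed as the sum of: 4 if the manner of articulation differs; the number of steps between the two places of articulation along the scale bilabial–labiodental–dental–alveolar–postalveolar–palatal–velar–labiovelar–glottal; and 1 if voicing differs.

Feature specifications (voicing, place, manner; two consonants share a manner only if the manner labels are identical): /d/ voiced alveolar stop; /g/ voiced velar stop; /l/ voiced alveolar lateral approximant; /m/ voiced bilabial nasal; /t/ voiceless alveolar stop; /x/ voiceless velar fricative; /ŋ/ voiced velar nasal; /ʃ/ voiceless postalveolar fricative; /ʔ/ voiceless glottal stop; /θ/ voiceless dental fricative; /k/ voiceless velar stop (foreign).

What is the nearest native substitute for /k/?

g

/g/ is closest: same manner (stop), place distance 0 (velar→velar), voicing differs (+1); total 1. Next closest is /ʔ/ at distance 2.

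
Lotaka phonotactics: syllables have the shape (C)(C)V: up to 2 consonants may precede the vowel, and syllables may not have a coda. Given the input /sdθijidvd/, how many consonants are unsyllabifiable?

Syllabifying with onset maximization leaves /s/, /d/, /v/, /d/ stranded (no codas are permitted; onsets may contain at most 2 consonants).

4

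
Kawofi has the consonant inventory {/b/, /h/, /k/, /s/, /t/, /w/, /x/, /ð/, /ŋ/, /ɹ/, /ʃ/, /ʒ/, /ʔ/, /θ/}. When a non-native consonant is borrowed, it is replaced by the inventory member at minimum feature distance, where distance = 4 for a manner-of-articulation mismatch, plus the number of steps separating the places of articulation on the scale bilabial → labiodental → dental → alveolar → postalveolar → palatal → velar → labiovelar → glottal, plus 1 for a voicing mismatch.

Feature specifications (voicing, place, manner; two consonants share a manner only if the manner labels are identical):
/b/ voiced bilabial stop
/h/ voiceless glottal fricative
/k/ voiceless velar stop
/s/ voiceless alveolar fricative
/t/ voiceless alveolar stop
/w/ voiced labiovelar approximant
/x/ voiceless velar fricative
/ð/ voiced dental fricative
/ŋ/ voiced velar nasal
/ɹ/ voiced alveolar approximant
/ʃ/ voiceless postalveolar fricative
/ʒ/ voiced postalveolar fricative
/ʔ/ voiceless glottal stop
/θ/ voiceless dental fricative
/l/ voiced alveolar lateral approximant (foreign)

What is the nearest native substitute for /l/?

ɹ

/ɹ/ is closest: manner differs (lateral approximant→approximant, +4), place distance 0 (alveolar→alveolar), same voicing; total 4. Next closest is /s/ at distance 5.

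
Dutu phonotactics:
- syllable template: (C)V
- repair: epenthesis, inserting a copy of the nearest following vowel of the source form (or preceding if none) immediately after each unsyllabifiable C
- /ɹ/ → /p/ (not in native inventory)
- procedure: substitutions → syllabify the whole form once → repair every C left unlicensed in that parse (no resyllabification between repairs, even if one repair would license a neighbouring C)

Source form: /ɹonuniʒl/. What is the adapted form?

Substitution: /ɹ/ → /p/, giving /ponuniʒl/.
Syllabifying with onset maximization leaves /ʒ/, /l/ stranded (no codas are permitted; onsets are limited to one consonant).
Epenthesis after each stranded consonant: /ʒ/ → /ʒi/, /l/ → /li/.

ponuniʒili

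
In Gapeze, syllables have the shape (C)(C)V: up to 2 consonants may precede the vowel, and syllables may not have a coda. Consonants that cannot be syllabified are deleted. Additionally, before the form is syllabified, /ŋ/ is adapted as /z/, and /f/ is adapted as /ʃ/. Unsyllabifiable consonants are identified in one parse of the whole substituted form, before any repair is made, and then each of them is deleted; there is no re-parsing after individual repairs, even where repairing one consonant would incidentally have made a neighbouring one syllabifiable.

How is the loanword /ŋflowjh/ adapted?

Substitution: /ŋ/ → /z/, /f/ → /ʃ/, giving /zʃlowjh/.
The consonants /z/, /w/, /j/, /h/ cannot be parsed into a legal (C)(C)V syllable (no codas are permitted; onsets may contain at most 2 consonants).
Each unlicensed consonant is deleted: /z/, /w/, /j/, /h/.

ʃlo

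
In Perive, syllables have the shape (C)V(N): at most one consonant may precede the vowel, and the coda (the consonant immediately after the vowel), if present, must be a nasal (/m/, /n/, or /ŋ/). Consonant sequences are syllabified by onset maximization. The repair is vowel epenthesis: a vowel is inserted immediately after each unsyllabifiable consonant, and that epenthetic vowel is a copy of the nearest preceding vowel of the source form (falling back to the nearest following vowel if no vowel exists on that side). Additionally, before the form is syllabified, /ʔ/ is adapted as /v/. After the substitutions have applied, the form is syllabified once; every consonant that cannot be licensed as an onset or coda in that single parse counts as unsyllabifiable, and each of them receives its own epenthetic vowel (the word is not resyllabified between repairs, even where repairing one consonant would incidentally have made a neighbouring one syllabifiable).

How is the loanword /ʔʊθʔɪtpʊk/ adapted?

vʊθʊvɪtɪpʊkʊ

Substitution: /ʔ/ → /v/, giving /vʊθvɪtpʊk/.
Under (C)V(N), the unsyllabifiable consonants are /θ/, /t/, /k/ (only a nasal (/m/, /n/, or /ŋ/) is licensed in coda position; onsets are limited to one consonant).
Inserting the epenthetic vowel yields /θ/ → /θʊ/, /t/ → /tɪ/, /k/ → /kʊ/.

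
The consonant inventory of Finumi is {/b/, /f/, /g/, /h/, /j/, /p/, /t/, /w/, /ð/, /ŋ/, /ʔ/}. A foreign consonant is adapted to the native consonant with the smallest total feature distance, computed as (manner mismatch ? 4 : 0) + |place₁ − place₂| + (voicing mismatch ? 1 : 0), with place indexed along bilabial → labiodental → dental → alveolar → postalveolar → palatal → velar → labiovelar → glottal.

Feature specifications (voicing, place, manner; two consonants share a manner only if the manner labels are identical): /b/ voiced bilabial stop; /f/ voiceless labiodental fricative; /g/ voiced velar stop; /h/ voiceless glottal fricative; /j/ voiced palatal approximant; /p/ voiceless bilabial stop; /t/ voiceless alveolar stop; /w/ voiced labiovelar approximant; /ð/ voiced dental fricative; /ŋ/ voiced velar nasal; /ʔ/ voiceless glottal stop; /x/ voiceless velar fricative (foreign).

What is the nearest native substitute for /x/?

h

/h/ is closest: same manner (fricative), place distance 2 (velar→glottal), same voicing; total 2. Next closest is /f/ at distance 5.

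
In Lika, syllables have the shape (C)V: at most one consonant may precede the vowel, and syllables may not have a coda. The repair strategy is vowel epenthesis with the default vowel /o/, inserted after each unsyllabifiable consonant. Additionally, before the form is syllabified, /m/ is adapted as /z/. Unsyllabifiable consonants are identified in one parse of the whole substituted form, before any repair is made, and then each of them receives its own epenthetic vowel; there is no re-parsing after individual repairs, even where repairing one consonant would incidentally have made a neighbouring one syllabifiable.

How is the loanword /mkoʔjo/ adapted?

Substitution: /m/ → /z/, giving /zkoʔjo/.
Syllabifying with onset maximization leaves /z/, /ʔ/ stranded (no codas are permitted; onsets are limited to one consonant).
Inserting the epenthetic vowel yields /z/ → /zo/, /ʔ/ → /ʔo/.

zokoʔojo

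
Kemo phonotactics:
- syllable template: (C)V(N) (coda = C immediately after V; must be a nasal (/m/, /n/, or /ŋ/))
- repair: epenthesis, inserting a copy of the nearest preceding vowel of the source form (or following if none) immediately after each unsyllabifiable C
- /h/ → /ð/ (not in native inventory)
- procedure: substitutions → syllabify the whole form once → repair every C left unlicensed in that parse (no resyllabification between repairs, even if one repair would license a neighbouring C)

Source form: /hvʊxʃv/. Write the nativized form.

Substitution: /h/ → /ð/, giving /ðvʊxʃv/.
Under (C)V(N), the unsyllabifiable consonants are /ð/, /x/, /ʃ/, /v/ (only a nasal (/m/, /n/, or /ŋ/) is licensed in coda position; onsets are limited to one consonant).
Epenthesis after each stranded consonant: /ð/ → /ðʊ/, /x/ → /xʊ/, /ʃ/ → /ʃʊ/, /v/ → /vʊ/.

ðʊvʊxʊʃʊvʊ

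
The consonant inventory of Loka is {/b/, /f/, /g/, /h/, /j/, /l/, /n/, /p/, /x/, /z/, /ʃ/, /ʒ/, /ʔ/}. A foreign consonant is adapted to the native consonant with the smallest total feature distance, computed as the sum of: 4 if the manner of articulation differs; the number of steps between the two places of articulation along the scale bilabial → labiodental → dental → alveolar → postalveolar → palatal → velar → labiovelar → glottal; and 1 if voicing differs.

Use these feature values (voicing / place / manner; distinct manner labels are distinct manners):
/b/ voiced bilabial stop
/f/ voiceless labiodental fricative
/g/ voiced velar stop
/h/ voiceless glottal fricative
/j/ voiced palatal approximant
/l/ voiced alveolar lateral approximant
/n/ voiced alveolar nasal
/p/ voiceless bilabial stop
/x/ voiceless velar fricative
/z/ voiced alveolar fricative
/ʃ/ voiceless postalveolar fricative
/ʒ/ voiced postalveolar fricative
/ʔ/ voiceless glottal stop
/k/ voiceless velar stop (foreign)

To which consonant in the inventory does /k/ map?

/g/ is closest: same manner (stop), place distance 0 (velar→velar), voicing differs (+1); total 1. Next closest is /ʔ/ at distance 2.

g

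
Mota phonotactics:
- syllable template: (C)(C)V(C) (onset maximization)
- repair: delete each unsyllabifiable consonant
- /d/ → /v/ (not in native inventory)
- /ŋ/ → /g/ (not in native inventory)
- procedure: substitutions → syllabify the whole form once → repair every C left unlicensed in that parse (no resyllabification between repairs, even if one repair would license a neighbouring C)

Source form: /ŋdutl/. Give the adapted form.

Substitution: /ŋ/ → /g/, /d/ → /v/, giving /gvutl/.
Under (C)(C)V(C), the unsyllabifiable consonants are /l/ (at most one coda consonant is licensed; onsets may contain at most 2 consonants).
Deleting the stranded consonants removes /l/.

gvut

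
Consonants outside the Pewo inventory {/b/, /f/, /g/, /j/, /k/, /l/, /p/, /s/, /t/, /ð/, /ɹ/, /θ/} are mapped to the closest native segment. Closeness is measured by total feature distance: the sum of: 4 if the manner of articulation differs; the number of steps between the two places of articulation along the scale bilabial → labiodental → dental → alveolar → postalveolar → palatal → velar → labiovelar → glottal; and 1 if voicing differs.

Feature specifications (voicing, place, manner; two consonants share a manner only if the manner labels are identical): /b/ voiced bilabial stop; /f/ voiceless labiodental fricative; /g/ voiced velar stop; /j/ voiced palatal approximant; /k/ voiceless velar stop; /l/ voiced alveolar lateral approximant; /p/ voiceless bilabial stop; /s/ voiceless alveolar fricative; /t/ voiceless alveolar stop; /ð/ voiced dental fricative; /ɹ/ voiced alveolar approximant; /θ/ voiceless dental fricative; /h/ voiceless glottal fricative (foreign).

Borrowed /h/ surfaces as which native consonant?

/s/ is closest: same manner (fricative), place distance 5 (glottal→alveolar), same voicing; total 5. Next closest is /k/ at distance 6.

s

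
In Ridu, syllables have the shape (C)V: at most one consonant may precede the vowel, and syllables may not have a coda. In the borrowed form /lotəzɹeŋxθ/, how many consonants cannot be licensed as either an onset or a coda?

Syllabifying with onset maximization leaves /z/, /ŋ/, /x/, /θ/ stranded (no codas are permitted; onsets are limited to one consonant).

4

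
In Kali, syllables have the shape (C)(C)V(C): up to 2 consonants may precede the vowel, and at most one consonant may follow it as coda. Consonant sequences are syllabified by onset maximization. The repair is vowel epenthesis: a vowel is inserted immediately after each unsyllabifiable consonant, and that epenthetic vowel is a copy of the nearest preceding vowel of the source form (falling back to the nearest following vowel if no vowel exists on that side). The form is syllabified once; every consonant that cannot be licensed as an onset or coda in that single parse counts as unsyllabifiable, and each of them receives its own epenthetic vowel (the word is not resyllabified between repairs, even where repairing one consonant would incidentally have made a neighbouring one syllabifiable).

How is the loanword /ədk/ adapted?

ədkə

The consonants /k/ cannot be parsed into a legal (C)(C)V(C) syllable (at most one coda consonant is licensed; onsets may contain at most 2 consonants).
Each unlicensed consonant becomes the onset of a new syllable: /k/ → /kə/.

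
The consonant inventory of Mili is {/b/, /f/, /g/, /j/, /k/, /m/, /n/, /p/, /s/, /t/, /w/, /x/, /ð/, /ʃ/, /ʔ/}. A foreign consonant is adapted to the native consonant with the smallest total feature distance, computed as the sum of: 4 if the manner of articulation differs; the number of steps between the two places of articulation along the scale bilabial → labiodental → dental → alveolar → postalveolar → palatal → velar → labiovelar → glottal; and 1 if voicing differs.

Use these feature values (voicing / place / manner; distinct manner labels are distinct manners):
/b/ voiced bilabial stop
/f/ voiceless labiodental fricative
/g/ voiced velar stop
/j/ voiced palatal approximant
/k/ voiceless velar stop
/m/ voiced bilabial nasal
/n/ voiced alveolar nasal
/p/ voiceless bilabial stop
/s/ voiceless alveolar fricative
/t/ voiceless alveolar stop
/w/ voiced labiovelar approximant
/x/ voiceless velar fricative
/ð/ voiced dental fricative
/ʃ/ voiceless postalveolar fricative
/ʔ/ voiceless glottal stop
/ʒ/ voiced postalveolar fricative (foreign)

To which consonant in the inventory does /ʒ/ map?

/ʃ/ is closest: same manner (fricative), place distance 0 (postalveolar→postalveolar), voicing differs (+1); total 1. Next closest is /s/ at distance 2.

ʃ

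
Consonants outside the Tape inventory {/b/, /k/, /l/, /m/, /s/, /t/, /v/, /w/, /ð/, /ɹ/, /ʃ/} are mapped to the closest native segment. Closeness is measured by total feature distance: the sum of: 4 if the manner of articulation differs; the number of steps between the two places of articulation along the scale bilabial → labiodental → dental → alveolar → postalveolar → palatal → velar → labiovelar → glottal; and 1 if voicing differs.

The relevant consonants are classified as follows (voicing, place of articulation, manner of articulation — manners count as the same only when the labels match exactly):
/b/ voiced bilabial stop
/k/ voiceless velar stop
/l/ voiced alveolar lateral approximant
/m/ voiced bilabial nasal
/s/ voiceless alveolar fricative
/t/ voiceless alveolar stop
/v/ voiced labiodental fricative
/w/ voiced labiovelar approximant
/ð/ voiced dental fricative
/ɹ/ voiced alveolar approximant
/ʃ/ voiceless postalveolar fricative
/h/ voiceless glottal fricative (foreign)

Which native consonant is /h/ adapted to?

ʃ

/ʃ/ is closest: same manner (fricative), place distance 4 (glottal→postalveolar), same voicing; total 4. Next closest is /s/ at distance 5.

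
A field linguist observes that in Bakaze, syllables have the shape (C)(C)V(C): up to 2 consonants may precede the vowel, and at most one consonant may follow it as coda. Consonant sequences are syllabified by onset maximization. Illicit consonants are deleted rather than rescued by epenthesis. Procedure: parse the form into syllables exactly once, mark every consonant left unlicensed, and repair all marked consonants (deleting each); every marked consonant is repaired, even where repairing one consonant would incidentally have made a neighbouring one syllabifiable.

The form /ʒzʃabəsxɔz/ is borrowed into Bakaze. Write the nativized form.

zʃabəsxɔz

Under (C)(C)V(C), the unsyllabifiable consonants are /ʒ/ (at most one coda consonant is licensed; onsets may contain at most 2 consonants).
Deletion applies to /ʒ/.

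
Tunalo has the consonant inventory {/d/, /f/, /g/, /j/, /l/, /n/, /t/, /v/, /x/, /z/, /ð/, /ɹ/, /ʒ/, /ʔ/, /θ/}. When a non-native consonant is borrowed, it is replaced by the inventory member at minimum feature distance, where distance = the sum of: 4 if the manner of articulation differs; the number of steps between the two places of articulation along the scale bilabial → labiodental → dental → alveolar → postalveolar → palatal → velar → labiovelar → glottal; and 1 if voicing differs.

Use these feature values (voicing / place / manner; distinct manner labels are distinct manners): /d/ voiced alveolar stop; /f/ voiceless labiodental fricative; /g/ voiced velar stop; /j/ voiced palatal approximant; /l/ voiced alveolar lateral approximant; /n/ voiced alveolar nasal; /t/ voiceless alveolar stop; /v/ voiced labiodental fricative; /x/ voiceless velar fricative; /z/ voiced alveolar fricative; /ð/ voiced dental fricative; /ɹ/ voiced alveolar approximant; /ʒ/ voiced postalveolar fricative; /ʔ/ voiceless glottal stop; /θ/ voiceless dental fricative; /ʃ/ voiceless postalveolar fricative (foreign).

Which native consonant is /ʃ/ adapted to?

ʒ

/ʒ/ is closest: same manner (fricative), place distance 0 (postalveolar→postalveolar), voicing differs (+1); total 1. Next closest is /x/ at distance 2.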